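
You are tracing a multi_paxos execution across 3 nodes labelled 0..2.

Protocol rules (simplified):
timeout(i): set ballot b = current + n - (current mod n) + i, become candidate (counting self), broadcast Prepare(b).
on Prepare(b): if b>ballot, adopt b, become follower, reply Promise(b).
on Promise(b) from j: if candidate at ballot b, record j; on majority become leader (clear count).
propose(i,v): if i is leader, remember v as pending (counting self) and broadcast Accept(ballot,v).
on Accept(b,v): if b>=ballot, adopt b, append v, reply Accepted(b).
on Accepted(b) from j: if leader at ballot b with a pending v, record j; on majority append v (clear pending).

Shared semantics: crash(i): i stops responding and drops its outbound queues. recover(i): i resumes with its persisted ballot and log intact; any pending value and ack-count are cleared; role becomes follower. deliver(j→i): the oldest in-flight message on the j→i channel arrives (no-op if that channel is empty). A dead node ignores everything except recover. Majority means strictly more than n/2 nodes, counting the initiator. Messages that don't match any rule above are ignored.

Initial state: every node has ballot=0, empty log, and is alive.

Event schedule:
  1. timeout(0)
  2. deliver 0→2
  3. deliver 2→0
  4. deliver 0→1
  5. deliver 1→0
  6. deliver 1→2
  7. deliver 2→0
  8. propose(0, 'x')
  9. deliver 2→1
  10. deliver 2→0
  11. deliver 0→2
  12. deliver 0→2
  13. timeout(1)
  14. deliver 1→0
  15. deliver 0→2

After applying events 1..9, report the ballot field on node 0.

step 1 timeout(0): 0={cand,b=3,log=-}
step 2 deliver 0→2: 2={foll,b=3,log=-}
step 3 deliver 2→0: 0={lead,b=3,log=-}
step 4 deliver 0→1: 1={foll,b=3,log=-}
step 5 deliver 1→0: —
step 6 deliver 1→2: —
step 7 deliver 2→0: —
step 8 propose(0,'x'): —
step 9 deliver 2→1: —

3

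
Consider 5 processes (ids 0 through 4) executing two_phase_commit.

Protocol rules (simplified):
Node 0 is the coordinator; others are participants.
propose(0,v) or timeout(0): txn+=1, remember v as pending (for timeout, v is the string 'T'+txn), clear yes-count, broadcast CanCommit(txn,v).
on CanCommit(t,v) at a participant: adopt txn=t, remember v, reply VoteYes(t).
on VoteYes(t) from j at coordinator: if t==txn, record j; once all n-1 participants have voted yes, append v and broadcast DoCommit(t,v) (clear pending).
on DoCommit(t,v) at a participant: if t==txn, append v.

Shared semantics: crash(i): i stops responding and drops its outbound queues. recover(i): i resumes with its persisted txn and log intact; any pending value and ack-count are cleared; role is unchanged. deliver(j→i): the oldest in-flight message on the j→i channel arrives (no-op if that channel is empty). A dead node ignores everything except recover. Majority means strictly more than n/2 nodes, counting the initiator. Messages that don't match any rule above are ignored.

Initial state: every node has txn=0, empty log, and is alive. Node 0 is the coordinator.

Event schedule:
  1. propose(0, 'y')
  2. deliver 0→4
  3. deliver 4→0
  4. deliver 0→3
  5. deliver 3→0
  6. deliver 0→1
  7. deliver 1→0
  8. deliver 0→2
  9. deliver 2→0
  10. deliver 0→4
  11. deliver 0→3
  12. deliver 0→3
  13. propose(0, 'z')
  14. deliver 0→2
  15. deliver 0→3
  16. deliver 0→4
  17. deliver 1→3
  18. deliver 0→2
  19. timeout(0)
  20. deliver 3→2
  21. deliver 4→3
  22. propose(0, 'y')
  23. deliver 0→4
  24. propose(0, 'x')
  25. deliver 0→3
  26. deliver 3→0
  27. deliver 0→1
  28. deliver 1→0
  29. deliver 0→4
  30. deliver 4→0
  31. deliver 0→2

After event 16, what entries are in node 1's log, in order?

empty

e1 propose(0,'y'): 0[coor,t=1,-]
e2 deliver 0→4: 4[part,t=1,-]
e3 deliver 4→0: ·
e4 deliver 0→3: 3[part,t=1,-]
e5 deliver 3→0: ·
e6 deliver 0→1: 1[part,t=1,-]
e7 deliver 1→0: ·
e8 deliver 0→2: 2[part,t=1,-]
e9 deliver 2→0: 0[coor,t=1,y]
e10 deliver 0→4: 4[part,t=1,y]
e11 deliver 0→3: 3[part,t=1,y]
e12 deliver 0→3: ·
e13 propose(0,'z'): 0[coor,t=2,y]
e14 deliver 0→2: 2[part,t=1,y]
e15 deliver 0→3: 3[part,t=2,y]
e16 deliver 0→4: 4[part,t=2,y]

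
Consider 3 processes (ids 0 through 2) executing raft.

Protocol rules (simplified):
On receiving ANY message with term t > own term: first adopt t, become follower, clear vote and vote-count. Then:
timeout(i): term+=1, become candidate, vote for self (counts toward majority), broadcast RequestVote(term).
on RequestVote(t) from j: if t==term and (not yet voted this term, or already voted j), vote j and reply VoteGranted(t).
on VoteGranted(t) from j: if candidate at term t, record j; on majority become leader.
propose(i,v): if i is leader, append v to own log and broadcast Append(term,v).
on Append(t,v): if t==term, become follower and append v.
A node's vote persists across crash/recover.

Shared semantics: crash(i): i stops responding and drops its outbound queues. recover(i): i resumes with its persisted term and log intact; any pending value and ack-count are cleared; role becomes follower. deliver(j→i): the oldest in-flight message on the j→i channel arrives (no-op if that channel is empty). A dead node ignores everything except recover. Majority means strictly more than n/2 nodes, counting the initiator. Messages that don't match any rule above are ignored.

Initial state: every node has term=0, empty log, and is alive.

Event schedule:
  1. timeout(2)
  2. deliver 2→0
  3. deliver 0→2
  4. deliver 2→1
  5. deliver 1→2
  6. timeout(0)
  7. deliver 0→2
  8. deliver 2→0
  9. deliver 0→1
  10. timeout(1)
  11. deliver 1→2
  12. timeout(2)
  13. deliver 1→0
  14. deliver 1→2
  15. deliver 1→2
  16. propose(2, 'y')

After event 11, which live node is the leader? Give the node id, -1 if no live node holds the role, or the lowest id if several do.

1. timeout(2):  <2:cand t1 ->
2. deliver 2→0:  <0:foll t1 ->
3. deliver 0→2:  <2:lead t1 ->
4. deliver 2→1:  <1:foll t1 ->
5. deliver 1→2:  nop
6. timeout(0):  <0:cand t2 ->
7. deliver 0→2:  <2:foll t2 ->
8. deliver 2→0:  <0:lead t2 ->
9. deliver 0→1:  <1:foll t2 ->
10. timeout(1):  <1:cand t3 ->
11. deliver 1→2:  <2:foll t3 ->

0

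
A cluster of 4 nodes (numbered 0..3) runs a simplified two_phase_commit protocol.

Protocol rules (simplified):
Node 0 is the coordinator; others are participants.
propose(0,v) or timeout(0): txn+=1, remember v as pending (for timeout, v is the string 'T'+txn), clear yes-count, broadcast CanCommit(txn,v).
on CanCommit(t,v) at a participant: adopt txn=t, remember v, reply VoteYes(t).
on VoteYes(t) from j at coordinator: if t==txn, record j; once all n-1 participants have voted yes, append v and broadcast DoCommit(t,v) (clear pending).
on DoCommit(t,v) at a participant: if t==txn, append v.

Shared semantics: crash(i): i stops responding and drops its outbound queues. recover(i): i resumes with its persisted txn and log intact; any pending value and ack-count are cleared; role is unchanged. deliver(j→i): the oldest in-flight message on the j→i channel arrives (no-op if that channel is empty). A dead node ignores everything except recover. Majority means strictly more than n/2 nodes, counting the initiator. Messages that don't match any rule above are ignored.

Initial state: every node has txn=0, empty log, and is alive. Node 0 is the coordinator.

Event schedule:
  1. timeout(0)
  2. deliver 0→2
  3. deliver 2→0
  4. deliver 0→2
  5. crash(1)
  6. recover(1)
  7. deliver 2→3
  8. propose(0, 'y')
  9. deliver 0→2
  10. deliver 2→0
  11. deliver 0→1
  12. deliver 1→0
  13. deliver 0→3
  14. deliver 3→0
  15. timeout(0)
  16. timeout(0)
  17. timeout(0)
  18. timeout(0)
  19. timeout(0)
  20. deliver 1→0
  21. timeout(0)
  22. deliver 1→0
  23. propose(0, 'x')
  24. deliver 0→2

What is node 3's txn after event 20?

step 1 timeout(0): 0={coor,t=1,log=-}
step 2 deliver 0→2: 2={part,t=1,log=-}
step 3 deliver 2→0: —
step 4 deliver 0→2: —
step 5 crash(1): 1={✗part,t=0,log=-}
step 6 recover(1): 1={part,t=0,log=-}
step 7 deliver 2→3: —
step 8 propose(0,'y'): 0={coor,t=2,log=-}
step 9 deliver 0→2: 2={part,t=2,log=-}
step 10 deliver 2→0: —
step 11 deliver 0→1: 1={part,t=1,log=-}
step 12 deliver 1→0: —
step 13 deliver 0→3: 3={part,t=1,log=-}
step 14 deliver 3→0: —
step 15 timeout(0): 0={coor,t=3,log=-}
step 16 timeout(0): 0={coor,t=4,log=-}
step 17 timeout(0): 0={coor,t=5,log=-}
step 18 timeout(0): 0={coor,t=6,log=-}
step 19 timeout(0): 0={coor,t=7,log=-}
step 20 deliver 1→0: —

1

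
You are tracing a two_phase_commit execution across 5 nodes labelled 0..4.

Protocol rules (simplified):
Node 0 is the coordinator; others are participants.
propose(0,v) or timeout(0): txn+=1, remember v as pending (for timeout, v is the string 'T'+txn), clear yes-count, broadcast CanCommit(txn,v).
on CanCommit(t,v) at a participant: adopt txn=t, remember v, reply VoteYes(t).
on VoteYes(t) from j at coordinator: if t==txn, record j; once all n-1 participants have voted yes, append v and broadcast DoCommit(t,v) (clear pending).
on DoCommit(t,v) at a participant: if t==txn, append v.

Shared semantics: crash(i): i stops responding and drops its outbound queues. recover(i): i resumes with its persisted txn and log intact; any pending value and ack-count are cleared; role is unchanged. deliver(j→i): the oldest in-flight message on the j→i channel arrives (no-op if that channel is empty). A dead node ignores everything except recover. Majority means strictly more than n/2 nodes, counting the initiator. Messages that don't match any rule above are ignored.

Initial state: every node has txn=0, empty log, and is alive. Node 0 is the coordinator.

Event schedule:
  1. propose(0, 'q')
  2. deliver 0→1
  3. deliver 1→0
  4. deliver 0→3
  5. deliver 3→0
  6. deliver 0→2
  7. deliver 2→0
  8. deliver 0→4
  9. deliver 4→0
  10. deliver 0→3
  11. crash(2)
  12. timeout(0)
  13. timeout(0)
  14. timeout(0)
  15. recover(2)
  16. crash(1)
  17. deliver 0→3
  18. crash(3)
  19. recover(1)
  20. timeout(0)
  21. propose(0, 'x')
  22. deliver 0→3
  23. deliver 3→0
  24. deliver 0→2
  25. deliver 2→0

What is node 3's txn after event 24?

2

1. propose(0,'q'):  <0:coor t1 ->
2. deliver 0→1:  <1:part t1 ->
3. deliver 1→0:  nop
4. deliver 0→3:  <3:part t1 ->
5. deliver 3→0:  nop
6. deliver 0→2:  <2:part t1 ->
7. deliver 2→0:  nop
8. deliver 0→4:  <4:part t1 ->
9. deliver 4→0:  <0:coor t1 q>
10. deliver 0→3:  <3:part t1 q>
11. crash(2):  <2:✗part t1 ->
12. timeout(0):  <0:coor t2 q>
13. timeout(0):  <0:coor t3 q>
14. timeout(0):  <0:coor t4 q>
15. recover(2):  <2:part t1 ->
16. crash(1):  <1:✗part t1 ->
17. deliver 0→3:  <3:part t2 q>
18. crash(3):  <3:✗part t2 q>
19. recover(1):  <1:part t1 ->
20. timeout(0):  <0:coor t5 q>
21. propose(0,'x'):  <0:coor t6 q>
22. deliver 0→3:  nop
23. deliver 3→0:  nop
24. deliver 0→2:  <2:part t1 q>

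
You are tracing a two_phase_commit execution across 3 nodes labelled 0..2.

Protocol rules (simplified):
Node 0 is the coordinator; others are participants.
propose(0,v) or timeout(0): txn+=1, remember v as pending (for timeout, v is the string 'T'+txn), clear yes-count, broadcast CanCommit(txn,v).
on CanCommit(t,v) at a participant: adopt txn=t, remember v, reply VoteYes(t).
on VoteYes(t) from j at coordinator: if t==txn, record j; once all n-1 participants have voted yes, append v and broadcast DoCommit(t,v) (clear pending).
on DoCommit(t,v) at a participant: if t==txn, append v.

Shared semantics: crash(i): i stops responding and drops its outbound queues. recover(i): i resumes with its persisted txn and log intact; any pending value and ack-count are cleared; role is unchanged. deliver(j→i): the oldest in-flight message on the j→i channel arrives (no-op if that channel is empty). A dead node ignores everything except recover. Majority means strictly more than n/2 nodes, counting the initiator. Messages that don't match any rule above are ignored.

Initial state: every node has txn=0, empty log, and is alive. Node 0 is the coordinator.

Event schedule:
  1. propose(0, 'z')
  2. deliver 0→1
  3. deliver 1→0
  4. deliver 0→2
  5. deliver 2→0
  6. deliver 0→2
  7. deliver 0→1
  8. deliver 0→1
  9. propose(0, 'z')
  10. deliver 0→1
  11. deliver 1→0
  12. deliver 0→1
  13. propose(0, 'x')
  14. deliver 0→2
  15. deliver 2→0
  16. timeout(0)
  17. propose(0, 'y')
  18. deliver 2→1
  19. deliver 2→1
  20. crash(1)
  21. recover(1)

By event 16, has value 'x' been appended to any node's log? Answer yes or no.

no

step 1 propose(0,'z'): 0={coor,t=1,log=-}
step 2 deliver 0→1: 1={part,t=1,log=-}
step 3 deliver 1→0: —
step 4 deliver 0→2: 2={part,t=1,log=-}
step 5 deliver 2→0: 0={coor,t=1,log=z}
step 6 deliver 0→2: 2={part,t=1,log=z}
step 7 deliver 0→1: 1={part,t=1,log=z}
step 8 deliver 0→1: —
step 9 propose(0,'z'): 0={coor,t=2,log=z}
step 10 deliver 0→1: 1={part,t=2,log=z}
step 11 deliver 1→0: —
step 12 deliver 0→1: —
step 13 propose(0,'x'): 0={coor,t=3,log=z}
step 14 deliver 0→2: 2={part,t=2,log=z}
step 15 deliver 2→0: —
step 16 timeout(0): 0={coor,t=4,log=z}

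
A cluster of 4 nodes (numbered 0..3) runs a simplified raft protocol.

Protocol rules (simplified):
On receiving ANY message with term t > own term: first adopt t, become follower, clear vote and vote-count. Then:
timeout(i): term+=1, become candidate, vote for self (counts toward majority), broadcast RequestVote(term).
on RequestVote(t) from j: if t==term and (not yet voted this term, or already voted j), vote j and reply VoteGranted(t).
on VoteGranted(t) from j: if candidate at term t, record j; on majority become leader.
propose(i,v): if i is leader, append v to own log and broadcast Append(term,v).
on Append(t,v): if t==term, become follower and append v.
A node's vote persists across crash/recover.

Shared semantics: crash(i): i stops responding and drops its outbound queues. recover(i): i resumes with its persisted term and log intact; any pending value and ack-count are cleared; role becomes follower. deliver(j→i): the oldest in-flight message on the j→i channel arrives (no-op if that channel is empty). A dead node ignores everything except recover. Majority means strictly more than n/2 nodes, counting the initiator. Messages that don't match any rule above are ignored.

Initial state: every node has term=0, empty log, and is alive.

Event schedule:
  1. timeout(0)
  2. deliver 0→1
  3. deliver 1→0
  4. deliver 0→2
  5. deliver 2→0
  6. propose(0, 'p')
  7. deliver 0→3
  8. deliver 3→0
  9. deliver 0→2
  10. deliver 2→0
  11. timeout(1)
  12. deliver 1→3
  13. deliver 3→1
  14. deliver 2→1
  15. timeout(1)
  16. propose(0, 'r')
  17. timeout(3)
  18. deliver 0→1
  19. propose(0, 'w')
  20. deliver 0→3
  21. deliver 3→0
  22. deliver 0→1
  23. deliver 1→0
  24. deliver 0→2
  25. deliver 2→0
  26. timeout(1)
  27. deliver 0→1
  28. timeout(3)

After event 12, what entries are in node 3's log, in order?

empty

step 1 timeout(0): 0={cand,t=1,log=-}
step 2 deliver 0→1: 1={foll,t=1,log=-}
step 3 deliver 1→0: —
step 4 deliver 0→2: 2={foll,t=1,log=-}
step 5 deliver 2→0: 0={lead,t=1,log=-}
step 6 propose(0,'p'): 0={lead,t=1,log=p}
step 7 deliver 0→3: 3={foll,t=1,log=-}
step 8 deliver 3→0: —
step 9 deliver 0→2: 2={foll,t=1,log=p}
step 10 deliver 2→0: —
step 11 timeout(1): 1={cand,t=2,log=-}
step 12 deliver 1→3: 3={foll,t=2,log=-}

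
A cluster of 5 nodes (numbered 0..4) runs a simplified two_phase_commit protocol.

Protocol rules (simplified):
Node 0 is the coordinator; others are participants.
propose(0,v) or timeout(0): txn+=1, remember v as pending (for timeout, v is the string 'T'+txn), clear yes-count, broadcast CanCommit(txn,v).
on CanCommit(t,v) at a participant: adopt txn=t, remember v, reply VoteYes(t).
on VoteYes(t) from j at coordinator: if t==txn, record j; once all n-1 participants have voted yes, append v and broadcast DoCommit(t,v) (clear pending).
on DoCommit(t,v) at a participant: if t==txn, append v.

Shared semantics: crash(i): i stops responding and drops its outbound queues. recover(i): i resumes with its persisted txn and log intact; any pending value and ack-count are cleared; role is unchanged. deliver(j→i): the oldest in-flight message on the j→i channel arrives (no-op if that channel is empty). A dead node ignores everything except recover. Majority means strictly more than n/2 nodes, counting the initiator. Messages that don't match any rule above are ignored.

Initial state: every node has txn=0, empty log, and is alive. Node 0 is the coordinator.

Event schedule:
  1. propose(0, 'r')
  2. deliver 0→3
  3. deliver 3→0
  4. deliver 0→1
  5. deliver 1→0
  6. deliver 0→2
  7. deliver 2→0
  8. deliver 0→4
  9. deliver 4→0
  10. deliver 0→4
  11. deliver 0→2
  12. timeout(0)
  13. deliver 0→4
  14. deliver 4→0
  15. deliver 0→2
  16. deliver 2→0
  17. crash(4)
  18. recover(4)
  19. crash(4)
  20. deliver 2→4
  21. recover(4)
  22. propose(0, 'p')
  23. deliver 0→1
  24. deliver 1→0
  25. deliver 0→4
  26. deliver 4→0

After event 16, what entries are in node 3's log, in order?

[1] propose(0,'r') → N0(coor t1 [-])
[2] deliver 0→3 → N3(part t1 [-])
[3] deliver 3→0 → ∅
[4] deliver 0→1 → N1(part t1 [-])
[5] deliver 1→0 → ∅
[6] deliver 0→2 → N2(part t1 [-])
[7] deliver 2→0 → ∅
[8] deliver 0→4 → N4(part t1 [-])
[9] deliver 4→0 → N0(coor t1 [r])
[10] deliver 0→4 → N4(part t1 [r])
[11] deliver 0→2 → N2(part t1 [r])
[12] timeout(0) → N0(coor t2 [r])
[13] deliver 0→4 → N4(part t2 [r])
[14] deliver 4→0 → ∅
[15] deliver 0→2 → N2(part t2 [r])
[16] deliver 2→0 → ∅

empty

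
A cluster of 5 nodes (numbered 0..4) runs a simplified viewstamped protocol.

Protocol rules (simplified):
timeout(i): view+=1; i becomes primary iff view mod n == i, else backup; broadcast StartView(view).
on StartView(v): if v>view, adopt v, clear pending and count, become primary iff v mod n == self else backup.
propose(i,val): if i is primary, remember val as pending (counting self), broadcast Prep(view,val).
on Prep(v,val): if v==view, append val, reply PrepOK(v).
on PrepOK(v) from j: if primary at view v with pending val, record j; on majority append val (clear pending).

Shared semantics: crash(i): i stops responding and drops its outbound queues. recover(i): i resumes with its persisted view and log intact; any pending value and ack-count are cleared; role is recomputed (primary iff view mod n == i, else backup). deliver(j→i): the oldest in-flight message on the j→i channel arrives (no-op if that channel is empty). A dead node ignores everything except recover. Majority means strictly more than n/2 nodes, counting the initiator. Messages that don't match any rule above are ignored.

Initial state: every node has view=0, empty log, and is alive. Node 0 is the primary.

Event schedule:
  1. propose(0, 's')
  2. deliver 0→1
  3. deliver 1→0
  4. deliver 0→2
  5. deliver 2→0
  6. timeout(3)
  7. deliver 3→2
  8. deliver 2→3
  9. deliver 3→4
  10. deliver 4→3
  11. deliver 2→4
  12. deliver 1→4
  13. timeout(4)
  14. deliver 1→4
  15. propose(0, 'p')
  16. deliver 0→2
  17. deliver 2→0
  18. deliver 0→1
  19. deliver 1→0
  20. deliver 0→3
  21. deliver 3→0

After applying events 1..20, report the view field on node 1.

0

1. propose(0,'s'):  nop
2. deliver 0→1:  <1:back v0 s>
3. deliver 1→0:  nop
4. deliver 0→2:  <2:back v0 s>
5. deliver 2→0:  <0:prim v0 s>
6. timeout(3):  <3:back v1 ->
7. deliver 3→2:  <2:back v1 s>
8. deliver 2→3:  nop
9. deliver 3→4:  <4:back v1 ->
10. deliver 4→3:  nop
11. deliver 2→4:  nop
12. deliver 1→4:  nop
13. timeout(4):  <4:back v2 ->
14. deliver 1→4:  nop
15. propose(0,'p'):  nop
16. deliver 0→2:  nop
17. deliver 2→0:  nop
18. deliver 0→1:  <1:back v0 s,p>
19. deliver 1→0:  nop
20. deliver 0→3:  nop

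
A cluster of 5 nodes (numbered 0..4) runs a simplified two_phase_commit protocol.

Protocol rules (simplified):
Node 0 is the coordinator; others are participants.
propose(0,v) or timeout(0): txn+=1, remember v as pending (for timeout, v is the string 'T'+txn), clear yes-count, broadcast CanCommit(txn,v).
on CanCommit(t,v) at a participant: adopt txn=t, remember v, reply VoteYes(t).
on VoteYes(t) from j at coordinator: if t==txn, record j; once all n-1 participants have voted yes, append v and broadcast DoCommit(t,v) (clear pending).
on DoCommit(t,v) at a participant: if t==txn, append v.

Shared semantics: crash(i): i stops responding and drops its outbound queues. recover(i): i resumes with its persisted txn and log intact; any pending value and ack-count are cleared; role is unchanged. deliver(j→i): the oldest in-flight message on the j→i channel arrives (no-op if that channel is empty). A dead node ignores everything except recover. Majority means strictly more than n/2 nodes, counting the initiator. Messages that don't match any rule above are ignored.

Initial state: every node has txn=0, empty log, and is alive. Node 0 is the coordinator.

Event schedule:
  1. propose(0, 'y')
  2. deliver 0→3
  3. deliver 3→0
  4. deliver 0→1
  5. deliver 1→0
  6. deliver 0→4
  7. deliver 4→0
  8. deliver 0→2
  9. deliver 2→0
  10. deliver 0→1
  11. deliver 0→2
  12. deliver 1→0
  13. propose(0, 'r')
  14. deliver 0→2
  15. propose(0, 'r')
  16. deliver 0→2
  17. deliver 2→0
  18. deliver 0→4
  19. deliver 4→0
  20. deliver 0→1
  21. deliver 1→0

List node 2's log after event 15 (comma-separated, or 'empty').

y

after 1 — propose(0,'y'): n0:coor/t1/[-]
after 2 — deliver 0→3: n3:part/t1/[-]
after 3 — deliver 3→0: ·
after 4 — deliver 0→1: n1:part/t1/[-]
after 5 — deliver 1→0: ·
after 6 — deliver 0→4: n4:part/t1/[-]
after 7 — deliver 4→0: ·
after 8 — deliver 0→2: n2:part/t1/[-]
after 9 — deliver 2→0: n0:coor/t1/[y]
after 10 — deliver 0→1: n1:part/t1/[y]
after 11 — deliver 0→2: n2:part/t1/[y]
after 12 — deliver 1→0: ·
after 13 — propose(0,'r'): n0:coor/t2/[y]
after 14 — deliver 0→2: n2:part/t2/[y]
after 15 — propose(0,'r'): n0:coor/t3/[y]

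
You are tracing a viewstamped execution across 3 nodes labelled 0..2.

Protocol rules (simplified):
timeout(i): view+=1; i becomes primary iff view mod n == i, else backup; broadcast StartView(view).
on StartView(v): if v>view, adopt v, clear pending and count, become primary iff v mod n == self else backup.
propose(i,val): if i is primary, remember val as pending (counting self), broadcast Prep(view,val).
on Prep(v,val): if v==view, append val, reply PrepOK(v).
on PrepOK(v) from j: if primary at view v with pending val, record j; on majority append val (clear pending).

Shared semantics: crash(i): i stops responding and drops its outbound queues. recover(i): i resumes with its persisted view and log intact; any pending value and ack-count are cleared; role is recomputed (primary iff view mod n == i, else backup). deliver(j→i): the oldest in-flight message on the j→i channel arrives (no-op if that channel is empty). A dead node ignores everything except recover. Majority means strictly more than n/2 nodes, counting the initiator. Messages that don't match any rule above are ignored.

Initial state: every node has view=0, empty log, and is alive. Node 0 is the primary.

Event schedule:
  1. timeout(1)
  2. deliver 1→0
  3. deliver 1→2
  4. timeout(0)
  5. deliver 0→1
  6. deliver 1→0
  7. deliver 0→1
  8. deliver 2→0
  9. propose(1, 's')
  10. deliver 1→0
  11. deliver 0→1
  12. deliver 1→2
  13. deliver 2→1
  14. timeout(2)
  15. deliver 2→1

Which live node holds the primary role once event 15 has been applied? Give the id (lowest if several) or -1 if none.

2

after 1 — timeout(1): n1:prim/v1/[-]
after 2 — deliver 1→0: n0:back/v1/[-]
after 3 — deliver 1→2: n2:back/v1/[-]
after 4 — timeout(0): n0:back/v2/[-]
after 5 — deliver 0→1: n1:back/v2/[-]
after 6 — deliver 1→0: ·
after 7 — deliver 0→1: ·
after 8 — deliver 2→0: ·
after 9 — propose(1,'s'): ·
after 10 — deliver 1→0: ·
after 11 — deliver 0→1: ·
after 12 — deliver 1→2: ·
after 13 — deliver 2→1: ·
after 14 — timeout(2): n2:prim/v2/[-]
after 15 — deliver 2→1: ·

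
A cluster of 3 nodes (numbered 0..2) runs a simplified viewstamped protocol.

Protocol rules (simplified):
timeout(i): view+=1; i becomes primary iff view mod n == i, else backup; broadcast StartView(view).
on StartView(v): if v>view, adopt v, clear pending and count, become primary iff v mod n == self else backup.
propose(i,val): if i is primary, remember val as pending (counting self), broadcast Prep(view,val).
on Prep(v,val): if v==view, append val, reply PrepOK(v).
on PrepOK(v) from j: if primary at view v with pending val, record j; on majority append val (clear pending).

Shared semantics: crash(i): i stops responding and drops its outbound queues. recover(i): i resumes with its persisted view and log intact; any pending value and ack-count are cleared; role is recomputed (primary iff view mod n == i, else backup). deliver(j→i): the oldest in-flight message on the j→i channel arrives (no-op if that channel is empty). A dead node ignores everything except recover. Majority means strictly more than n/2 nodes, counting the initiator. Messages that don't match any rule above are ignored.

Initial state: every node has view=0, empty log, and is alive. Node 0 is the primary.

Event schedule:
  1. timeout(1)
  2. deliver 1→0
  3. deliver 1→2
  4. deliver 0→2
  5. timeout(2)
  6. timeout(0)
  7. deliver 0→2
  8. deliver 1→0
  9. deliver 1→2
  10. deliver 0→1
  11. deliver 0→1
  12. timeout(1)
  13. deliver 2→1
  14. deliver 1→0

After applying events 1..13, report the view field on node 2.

[1] timeout(1) → N1(prim v1 [-])
[2] deliver 1→0 → N0(back v1 [-])
[3] deliver 1→2 → N2(back v1 [-])
[4] deliver 0→2 → ∅
[5] timeout(2) → N2(prim v2 [-])
[6] timeout(0) → N0(back v2 [-])
[7] deliver 0→2 → ∅
[8] deliver 1→0 → ∅
[9] deliver 1→2 → ∅
[10] deliver 0→1 → N1(back v2 [-])
[11] deliver 0→1 → ∅
[12] timeout(1) → N1(back v3 [-])
[13] deliver 2→1 → ∅

2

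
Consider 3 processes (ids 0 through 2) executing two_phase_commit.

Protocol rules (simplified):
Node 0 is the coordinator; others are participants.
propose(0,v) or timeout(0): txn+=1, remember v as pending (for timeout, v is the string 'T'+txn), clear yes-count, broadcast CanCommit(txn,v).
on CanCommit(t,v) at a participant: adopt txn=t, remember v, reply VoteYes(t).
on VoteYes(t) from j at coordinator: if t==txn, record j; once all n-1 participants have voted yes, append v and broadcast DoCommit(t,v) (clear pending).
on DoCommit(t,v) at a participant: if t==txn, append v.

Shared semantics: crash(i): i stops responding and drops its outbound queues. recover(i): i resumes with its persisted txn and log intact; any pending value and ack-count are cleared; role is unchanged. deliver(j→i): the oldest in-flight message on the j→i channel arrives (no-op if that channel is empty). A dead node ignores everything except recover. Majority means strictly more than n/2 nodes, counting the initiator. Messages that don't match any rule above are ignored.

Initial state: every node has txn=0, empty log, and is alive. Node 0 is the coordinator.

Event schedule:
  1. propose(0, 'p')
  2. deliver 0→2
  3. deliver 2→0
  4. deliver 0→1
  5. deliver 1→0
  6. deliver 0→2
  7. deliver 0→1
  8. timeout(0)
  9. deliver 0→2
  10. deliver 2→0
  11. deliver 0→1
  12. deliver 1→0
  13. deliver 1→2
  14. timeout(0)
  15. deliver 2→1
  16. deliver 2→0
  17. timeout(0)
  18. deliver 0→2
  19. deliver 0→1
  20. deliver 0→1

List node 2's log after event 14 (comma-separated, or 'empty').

e1 propose(0,'p'): 0[coor,t=1,-]
e2 deliver 0→2: 2[part,t=1,-]
e3 deliver 2→0: ·
e4 deliver 0→1: 1[part,t=1,-]
e5 deliver 1→0: 0[coor,t=1,p]
e6 deliver 0→2: 2[part,t=1,p]
e7 deliver 0→1: 1[part,t=1,p]
e8 timeout(0): 0[coor,t=2,p]
e9 deliver 0→2: 2[part,t=2,p]
e10 deliver 2→0: ·
e11 deliver 0→1: 1[part,t=2,p]
e12 deliver 1→0: 0[coor,t=2,p,T2]
e13 deliver 1→2: ·
e14 timeout(0): 0[coor,t=3,p,T2]

p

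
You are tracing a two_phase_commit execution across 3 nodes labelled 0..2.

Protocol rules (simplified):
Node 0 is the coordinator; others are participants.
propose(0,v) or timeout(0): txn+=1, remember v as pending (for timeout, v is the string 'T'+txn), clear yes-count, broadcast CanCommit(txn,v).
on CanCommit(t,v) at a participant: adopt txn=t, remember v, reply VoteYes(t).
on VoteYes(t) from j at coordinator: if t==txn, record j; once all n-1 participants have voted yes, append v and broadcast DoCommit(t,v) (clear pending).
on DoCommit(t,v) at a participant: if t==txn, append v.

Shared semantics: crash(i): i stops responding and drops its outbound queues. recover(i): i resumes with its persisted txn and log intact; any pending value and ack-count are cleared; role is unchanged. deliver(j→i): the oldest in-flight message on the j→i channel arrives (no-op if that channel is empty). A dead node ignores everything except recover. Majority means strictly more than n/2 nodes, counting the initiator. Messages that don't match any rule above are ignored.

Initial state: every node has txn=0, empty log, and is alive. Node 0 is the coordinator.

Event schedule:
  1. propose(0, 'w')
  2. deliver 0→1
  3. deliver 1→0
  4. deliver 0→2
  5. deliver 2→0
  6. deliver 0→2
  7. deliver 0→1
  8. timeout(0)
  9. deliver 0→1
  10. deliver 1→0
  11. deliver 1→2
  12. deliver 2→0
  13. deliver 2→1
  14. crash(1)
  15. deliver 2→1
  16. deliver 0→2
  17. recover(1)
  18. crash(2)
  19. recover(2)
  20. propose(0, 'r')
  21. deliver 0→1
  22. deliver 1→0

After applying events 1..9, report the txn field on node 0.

after 1 — propose(0,'w'): n0:coor/t1/[-]
after 2 — deliver 0→1: n1:part/t1/[-]
after 3 — deliver 1→0: ·
after 4 — deliver 0→2: n2:part/t1/[-]
after 5 — deliver 2→0: n0:coor/t1/[w]
after 6 — deliver 0→2: n2:part/t1/[w]
after 7 — deliver 0→1: n1:part/t1/[w]
after 8 — timeout(0): n0:coor/t2/[w]
after 9 — deliver 0→1: n1:part/t2/[w]

2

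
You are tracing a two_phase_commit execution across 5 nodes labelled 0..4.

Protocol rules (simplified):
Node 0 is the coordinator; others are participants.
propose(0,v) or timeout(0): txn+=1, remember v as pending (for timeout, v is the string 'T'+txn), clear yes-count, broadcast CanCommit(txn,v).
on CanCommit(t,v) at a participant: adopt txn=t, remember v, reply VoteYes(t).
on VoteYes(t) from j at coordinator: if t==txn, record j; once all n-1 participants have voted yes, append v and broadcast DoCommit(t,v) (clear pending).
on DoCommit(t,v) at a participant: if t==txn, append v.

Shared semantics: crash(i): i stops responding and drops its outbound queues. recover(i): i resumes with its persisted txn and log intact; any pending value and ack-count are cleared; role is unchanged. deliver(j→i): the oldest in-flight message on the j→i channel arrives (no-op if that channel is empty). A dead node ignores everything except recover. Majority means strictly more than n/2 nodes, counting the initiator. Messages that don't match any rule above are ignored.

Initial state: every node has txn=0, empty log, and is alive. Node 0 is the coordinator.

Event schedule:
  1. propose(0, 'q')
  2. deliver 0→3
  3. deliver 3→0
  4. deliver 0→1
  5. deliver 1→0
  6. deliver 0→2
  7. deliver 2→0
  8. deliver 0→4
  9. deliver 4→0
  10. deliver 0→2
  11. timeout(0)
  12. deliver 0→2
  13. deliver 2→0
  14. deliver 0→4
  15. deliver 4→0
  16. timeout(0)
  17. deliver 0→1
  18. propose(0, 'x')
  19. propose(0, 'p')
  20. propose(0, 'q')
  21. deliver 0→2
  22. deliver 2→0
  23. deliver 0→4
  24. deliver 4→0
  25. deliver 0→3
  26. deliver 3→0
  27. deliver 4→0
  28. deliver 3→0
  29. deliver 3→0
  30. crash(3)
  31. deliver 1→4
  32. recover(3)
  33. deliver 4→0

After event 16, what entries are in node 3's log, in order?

empty

after 1 — propose(0,'q'): n0:coor/t1/[-]
after 2 — deliver 0→3: n3:part/t1/[-]
after 3 — deliver 3→0: ·
after 4 — deliver 0→1: n1:part/t1/[-]
after 5 — deliver 1→0: ·
after 6 — deliver 0→2: n2:part/t1/[-]
after 7 — deliver 2→0: ·
after 8 — deliver 0→4: n4:part/t1/[-]
after 9 — deliver 4→0: n0:coor/t1/[q]
after 10 — deliver 0→2: n2:part/t1/[q]
after 11 — timeout(0): n0:coor/t2/[q]
after 12 — deliver 0→2: n2:part/t2/[q]
after 13 — deliver 2→0: ·
after 14 — deliver 0→4: n4:part/t1/[q]
after 15 — deliver 4→0: ·
after 16 — timeout(0): n0:coor/t3/[q]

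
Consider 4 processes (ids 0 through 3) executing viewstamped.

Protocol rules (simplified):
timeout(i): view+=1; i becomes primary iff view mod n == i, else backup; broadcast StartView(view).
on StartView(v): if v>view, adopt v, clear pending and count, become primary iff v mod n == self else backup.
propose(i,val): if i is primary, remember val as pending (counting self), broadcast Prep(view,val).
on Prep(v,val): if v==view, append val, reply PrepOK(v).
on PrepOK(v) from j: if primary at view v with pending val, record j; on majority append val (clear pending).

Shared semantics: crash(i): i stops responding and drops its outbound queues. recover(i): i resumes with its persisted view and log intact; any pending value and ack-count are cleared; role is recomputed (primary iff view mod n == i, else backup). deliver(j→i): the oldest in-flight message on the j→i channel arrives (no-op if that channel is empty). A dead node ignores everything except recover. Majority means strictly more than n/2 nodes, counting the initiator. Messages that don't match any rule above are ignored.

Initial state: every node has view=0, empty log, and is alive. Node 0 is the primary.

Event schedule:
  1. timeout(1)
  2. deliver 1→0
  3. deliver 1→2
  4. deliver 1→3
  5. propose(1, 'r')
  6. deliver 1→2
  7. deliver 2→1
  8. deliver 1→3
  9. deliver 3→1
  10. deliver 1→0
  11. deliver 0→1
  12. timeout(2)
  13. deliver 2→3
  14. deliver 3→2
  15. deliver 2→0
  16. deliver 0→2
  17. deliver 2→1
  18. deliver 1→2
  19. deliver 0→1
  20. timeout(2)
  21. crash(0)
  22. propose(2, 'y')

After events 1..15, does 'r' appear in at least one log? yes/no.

after 1 — timeout(1): n1:prim/v1/[-]
after 2 — deliver 1→0: n0:back/v1/[-]
after 3 — deliver 1→2: n2:back/v1/[-]
after 4 — deliver 1→3: n3:back/v1/[-]
after 5 — propose(1,'r'): ·
after 6 — deliver 1→2: n2:back/v1/[r]
after 7 — deliver 2→1: ·
after 8 — deliver 1→3: n3:back/v1/[r]
after 9 — deliver 3→1: n1:prim/v1/[r]
after 10 — deliver 1→0: n0:back/v1/[r]
after 11 — deliver 0→1: ·
after 12 — timeout(2): n2:prim/v2/[r]
after 13 — deliver 2→3: n3:back/v2/[r]
after 14 — deliver 3→2: ·
after 15 — deliver 2→0: n0:back/v2/[r]

yes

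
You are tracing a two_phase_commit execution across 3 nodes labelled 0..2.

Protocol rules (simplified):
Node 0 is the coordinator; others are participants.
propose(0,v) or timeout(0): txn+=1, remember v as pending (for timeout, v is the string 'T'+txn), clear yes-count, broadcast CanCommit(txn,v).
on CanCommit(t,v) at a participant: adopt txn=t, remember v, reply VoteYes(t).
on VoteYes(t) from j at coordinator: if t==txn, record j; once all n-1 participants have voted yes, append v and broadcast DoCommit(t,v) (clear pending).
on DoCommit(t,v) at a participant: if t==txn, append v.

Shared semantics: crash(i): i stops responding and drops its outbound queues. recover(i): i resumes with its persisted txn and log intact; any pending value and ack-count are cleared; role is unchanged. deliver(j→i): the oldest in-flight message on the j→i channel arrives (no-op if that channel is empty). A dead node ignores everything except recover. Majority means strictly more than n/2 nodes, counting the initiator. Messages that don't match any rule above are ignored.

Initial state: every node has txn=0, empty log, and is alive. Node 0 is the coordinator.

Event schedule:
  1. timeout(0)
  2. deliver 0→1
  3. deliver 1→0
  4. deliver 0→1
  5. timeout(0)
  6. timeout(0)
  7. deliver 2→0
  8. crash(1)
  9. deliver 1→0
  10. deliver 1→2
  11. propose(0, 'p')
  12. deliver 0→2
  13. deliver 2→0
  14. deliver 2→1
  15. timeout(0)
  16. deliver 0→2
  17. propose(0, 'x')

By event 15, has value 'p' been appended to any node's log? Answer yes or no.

no

after 1 — timeout(0): n0:coor/t1/[-]
after 2 — deliver 0→1: n1:part/t1/[-]
after 3 — deliver 1→0: ·
after 4 — deliver 0→1: ·
after 5 — timeout(0): n0:coor/t2/[-]
after 6 — timeout(0): n0:coor/t3/[-]
after 7 — deliver 2→0: ·
after 8 — crash(1): n1:✗part/t1/[-]
after 9 — deliver 1→0: ·
after 10 — deliver 1→2: ·
after 11 — propose(0,'p'): n0:coor/t4/[-]
after 12 — deliver 0→2: n2:part/t1/[-]
after 13 — deliver 2→0: ·
after 14 — deliver 2→1: ·
after 15 — timeout(0): n0:coor/t5/[-]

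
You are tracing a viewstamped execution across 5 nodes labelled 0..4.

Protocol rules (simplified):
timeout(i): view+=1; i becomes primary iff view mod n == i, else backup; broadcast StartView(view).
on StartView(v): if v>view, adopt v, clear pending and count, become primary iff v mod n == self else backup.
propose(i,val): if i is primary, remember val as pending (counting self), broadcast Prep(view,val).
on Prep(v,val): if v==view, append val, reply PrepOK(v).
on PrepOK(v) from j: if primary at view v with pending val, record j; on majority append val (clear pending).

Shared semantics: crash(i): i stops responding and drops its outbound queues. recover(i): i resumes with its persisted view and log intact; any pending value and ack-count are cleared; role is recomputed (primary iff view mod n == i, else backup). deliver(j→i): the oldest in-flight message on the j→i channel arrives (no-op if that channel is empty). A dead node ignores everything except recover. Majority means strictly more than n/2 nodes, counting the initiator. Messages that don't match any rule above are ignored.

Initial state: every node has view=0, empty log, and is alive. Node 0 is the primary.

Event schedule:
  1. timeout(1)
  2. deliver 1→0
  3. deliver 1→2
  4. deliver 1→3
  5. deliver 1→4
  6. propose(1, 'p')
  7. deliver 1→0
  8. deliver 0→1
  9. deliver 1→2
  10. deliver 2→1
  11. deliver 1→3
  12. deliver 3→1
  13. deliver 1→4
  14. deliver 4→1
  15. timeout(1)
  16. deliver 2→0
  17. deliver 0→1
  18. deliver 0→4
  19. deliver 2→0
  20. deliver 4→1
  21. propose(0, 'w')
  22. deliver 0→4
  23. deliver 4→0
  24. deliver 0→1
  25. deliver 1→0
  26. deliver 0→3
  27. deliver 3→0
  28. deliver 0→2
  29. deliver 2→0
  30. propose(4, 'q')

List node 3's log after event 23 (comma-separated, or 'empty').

p

[1] timeout(1) → N1(prim v1 [-])
[2] deliver 1→0 → N0(back v1 [-])
[3] deliver 1→2 → N2(back v1 [-])
[4] deliver 1→3 → N3(back v1 [-])
[5] deliver 1→4 → N4(back v1 [-])
[6] propose(1,'p') → ∅
[7] deliver 1→0 → N0(back v1 [p])
[8] deliver 0→1 → ∅
[9] deliver 1→2 → N2(back v1 [p])
[10] deliver 2→1 → N1(prim v1 [p])
[11] deliver 1→3 → N3(back v1 [p])
[12] deliver 3→1 → ∅
[13] deliver 1→4 → N4(back v1 [p])
[14] deliver 4→1 → ∅
[15] timeout(1) → N1(back v2 [p])
[16] deliver 2→0 → ∅
[17] deliver 0→1 → ∅
[18] deliver 0→4 → ∅
[19] deliver 2→0 → ∅
[20] deliver 4→1 → ∅
[21] propose(0,'w') → ∅
[22] deliver 0→4 → ∅
[23] deliver 4→0 → ∅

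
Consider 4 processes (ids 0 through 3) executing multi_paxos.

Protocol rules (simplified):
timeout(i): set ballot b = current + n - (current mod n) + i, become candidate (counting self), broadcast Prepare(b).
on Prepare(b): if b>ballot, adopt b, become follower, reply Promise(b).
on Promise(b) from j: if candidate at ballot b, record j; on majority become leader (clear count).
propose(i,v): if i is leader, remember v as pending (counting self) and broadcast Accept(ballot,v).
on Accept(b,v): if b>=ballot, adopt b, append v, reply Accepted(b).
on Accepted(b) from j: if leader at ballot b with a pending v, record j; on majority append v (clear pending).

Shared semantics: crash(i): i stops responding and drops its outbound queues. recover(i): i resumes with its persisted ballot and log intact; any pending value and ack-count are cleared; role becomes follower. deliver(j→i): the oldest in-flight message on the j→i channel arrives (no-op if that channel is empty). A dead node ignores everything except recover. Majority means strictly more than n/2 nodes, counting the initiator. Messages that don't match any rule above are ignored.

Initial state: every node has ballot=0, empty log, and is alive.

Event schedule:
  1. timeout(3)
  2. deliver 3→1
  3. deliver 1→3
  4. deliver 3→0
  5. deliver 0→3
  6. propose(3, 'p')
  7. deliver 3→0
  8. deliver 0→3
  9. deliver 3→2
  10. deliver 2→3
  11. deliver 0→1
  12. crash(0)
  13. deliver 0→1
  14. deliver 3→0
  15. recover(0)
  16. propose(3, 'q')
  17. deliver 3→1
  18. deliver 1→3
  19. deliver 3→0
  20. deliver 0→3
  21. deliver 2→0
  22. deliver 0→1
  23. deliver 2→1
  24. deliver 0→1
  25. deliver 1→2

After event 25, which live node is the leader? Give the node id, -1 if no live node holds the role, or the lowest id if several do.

after 1 — timeout(3): n3:cand/b7/[-]
after 2 — deliver 3→1: n1:foll/b7/[-]
after 3 — deliver 1→3: ·
after 4 — deliver 3→0: n0:foll/b7/[-]
after 5 — deliver 0→3: n3:lead/b7/[-]
after 6 — propose(3,'p'): ·
after 7 — deliver 3→0: n0:foll/b7/[p]
after 8 — deliver 0→3: ·
after 9 — deliver 3→2: n2:foll/b7/[-]
after 10 — deliver 2→3: ·
after 11 — deliver 0→1: ·
after 12 — crash(0): n0:✗foll/b7/[p]
after 13 — deliver 0→1: ·
after 14 — deliver 3→0: ·
after 15 — recover(0): n0:foll/b7/[p]
after 16 — propose(3,'q'): ·
after 17 — deliver 3→1: n1:foll/b7/[p]
after 18 — deliver 1→3: ·
after 19 — deliver 3→0: n0:foll/b7/[p,q]
after 20 — deliver 0→3: n3:lead/b7/[q]
after 21 — deliver 2→0: ·
after 22 — deliver 0→1: ·
after 23 — deliver 2→1: ·
after 24 — deliver 0→1: ·
after 25 — deliver 1→2: ·

3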